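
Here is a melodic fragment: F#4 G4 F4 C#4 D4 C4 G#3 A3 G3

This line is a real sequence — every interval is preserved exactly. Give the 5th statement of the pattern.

With a 3-note motive the entries are F#4, C#4, G#3, each down a 4th from the previous.
Continuing the starts: D#3 → A#2.
From A#2 the exact shape gives A#2 B2 A2.

A#2 B2 A2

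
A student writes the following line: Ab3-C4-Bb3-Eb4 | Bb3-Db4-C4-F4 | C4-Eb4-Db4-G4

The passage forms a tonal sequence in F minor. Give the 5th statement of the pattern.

Taking 4-note groups, the heads are Ab3, Bb3, C4: the pattern moves up a 2nd.
Continuing the starts: Db4 → Eb4.
Statement 5 starts on Eb4 and keeps the same diatonic contour: Eb4 G4 F4 Bb4.

Eb4 G4 F4 Bb4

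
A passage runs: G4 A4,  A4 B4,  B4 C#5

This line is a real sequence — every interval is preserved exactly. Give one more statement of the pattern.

C#5 D#5

Unit = 2 notes; the statements start on G4, A4, B4, moving up a 2nd each time.
From C#5 the exact shape gives C#5 D#5.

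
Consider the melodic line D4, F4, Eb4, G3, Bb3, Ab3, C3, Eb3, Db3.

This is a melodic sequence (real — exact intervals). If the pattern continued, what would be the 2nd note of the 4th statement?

Ab2

Grouping in 3s, the 2nd note of each cell is F4, Bb3, Eb3.
Each moves down a 5th; the next is Ab2.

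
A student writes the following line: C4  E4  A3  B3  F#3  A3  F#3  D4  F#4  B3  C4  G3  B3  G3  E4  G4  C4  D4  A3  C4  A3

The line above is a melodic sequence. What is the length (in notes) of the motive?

There are 21 notes; a 7-note unit gives 3 cells:
C4 E4 A3 B3 F#3 A3 F#3 | D4 F#4 B3 C4 G3 B3 G3 | E4 G4 C4 D4 A3 C4 A3
That's a consistent up a 2nd shift per cell, and no other grouping gives one.

7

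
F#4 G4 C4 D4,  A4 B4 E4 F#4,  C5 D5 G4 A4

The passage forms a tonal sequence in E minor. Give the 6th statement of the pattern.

B5 C6 F#5 G5

The 4-note cells begin on F#4, A4, C5 — each up a 3rd from the last.
Extending up a 3rd: E5 → G5 → B5.
Statement 6 starts on B5 and keeps the same diatonic contour: B5 C6 F#5 G5.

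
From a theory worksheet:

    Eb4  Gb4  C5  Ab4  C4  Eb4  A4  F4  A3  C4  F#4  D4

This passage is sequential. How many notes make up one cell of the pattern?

There are 12 notes; a 4-note unit gives 3 cells:
Eb4 Gb4 C5 Ab4 | C4 Eb4 A4 F4 | A3 C4 F#4 D4
Each cell is the previous one down a 3rd — so the unit is 4 notes.

4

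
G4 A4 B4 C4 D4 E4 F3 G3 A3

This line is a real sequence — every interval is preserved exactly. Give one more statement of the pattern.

Bb2 C3 D3

The 3-note cells begin on G4, C4, F3 — each down a 5th from the last.
So cell 4 is Bb2 C3 D3.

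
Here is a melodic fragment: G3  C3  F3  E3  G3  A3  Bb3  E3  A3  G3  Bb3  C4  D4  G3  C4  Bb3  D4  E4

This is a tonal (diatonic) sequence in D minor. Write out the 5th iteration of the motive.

A4 D4 G4 F4 A4 Bb4

With a 6-note motive the entries are G3, Bb3, D4, each up a 3rd from the previous.
Continuing the starts: F4 → A4.
So cell 5 is A4 D4 G4 F4 A4 Bb4.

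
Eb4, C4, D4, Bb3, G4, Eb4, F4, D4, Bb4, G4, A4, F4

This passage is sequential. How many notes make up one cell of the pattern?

Try groups of 4 (3 cells in 12 notes):
Eb4 C4 D4 Bb3 | G4 Eb4 F4 D4 | Bb4 G4 A4 F4
Every group is a transposition up a 3rd of the one before; no shorter unit works.

4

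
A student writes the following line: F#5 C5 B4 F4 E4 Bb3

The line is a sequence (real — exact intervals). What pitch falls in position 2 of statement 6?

Db2

The unit is 2 notes. Position-2 pitches of the 3 shown cells: C5, F4, Bb3.
Carrying that down a 5th forward: Eb3 → Ab2 → Db2.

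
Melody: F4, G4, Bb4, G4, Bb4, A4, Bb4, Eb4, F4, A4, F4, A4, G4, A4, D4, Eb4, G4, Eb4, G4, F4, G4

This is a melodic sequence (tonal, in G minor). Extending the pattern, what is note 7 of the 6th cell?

With 7-note cells, note 7 of each statement runs Bb4, A4, G4.
Each moves down a 2nd. Continuing: F4 → Eb4 → D4.

D4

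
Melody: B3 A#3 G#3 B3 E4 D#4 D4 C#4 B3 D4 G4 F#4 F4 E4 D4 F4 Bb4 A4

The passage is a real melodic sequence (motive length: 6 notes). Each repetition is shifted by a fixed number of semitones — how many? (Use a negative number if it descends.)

The 6-note cells begin on B3, D4, F4 — each up a 3rd from the last.
Counting half-steps from B3 to D4: 3.

3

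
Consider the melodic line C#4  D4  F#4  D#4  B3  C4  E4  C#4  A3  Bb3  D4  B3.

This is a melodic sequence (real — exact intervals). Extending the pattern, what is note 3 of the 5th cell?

Grouping in 4s, the 3rd note of each cell is F#4, E4, D4.
Extending down a 2nd: C4 → Bb3.

Bb3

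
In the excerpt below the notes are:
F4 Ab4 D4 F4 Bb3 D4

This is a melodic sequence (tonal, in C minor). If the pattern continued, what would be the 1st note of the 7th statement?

Grouping in 2s, the 1st note of each cell is F4, D4, Bb3.
Each moves down a 3rd. Continuing: G3 → Eb3 → C3 → Ab2.

Ab2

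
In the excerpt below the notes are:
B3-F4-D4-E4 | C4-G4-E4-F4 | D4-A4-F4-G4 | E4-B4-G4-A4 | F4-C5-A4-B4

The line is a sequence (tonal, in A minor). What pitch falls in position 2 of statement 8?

F5

Grouping in 4s, the 2nd note of each cell is F4, G4, A4, B4, C5.
Each moves up a 2nd. Continuing: D5 → E5 → F5.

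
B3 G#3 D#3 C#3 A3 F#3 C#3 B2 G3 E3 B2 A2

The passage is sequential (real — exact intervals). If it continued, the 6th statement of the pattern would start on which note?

Taking 4-note groups, the heads are B3, A3, G3: the pattern moves down a 2nd.
Continuing: F3 → Eb3 → Db3. Statement 6 starts on Db3.

Db3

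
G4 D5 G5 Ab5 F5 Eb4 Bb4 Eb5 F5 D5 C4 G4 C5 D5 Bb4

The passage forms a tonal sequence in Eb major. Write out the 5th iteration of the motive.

F3 C4 F4 G4 Eb4

With a 5-note motive the entries are G4, Eb4, C4, each down a 3rd from the previous.
Extending down a 3rd: Ab3 → F3.
Statement 5 starts on F3 and keeps the same diatonic contour: F3 C4 F4 G4 Eb4.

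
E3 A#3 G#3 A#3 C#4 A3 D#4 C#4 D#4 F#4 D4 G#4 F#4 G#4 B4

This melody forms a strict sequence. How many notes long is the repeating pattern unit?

5

Try groups of 5 (3 cells in 15 notes):
E3 A#3 G#3 A#3 C#4 | A3 D#4 C#4 D#4 F#4 | D4 G#4 F#4 G#4 B4
That's a consistent up a 4th shift per cell, and no other grouping gives one.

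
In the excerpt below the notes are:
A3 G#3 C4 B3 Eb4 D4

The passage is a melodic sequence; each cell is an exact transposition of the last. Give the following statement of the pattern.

With a 2-note motive the entries are A3, C4, Eb4, each up a 3rd from the previous.
So cell 4 is Gb4 F4.

Gb4 F4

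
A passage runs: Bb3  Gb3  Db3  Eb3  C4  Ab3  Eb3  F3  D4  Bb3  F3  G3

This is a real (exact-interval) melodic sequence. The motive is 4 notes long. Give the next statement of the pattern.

E4 C4 G3 A3

Taking 4-note groups, the heads are Bb3, C4, D4: the pattern moves up a 2nd.
Statement 4 starts on E4 and keeps the same exact contour: E4 C4 G3 A3.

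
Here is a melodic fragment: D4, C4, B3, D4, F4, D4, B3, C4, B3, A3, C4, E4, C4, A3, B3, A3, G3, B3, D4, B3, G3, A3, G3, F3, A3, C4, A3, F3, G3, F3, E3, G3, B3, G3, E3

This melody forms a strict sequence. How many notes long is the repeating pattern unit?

7

There are 35 notes; a 7-note unit gives 5 cells:
D4 C4 B3 D4 F4 D4 B3 | C4 B3 A3 C4 E4 C4 A3 | B3 A3 G3 B3 D4 B3 G3 | A3 G3 F3 A3 C4 A3 F3 | G3 F3 E3 G3 B3 G3 E3
That's a consistent down a 2nd shift per cell, and no other grouping gives one.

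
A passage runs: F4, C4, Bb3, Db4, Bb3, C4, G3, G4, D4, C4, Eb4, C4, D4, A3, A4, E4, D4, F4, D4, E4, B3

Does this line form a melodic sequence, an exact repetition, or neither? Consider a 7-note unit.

sequence

Each 7-note cell is the previous one transposed up a 2nd.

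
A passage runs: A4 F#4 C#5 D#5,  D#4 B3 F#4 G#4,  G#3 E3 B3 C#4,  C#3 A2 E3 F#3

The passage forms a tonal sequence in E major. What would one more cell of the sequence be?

Unit = 4 notes; the statements start on A4, D#4, G#3, C#3, moving down a 5th each time.
So cell 5 is F#2 D#2 A2 B2.

F#2 D#2 A2 B2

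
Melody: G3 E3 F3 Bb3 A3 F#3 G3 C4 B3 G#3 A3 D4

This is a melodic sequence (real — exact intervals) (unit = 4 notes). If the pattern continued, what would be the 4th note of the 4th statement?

E4

The unit is 4 notes. Position-4 pitches of the 3 shown cells: Bb3, C4, D4.
Each moves up a 2nd; the next is E4.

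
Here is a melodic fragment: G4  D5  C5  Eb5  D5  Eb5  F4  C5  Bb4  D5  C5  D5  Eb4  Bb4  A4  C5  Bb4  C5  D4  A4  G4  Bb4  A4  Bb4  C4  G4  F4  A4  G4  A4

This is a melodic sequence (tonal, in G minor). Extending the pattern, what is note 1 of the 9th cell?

F3

Grouping in 6s, the 1st note of each cell is G4, F4, Eb4, D4, C4.
Extending down a 2nd: Bb3 → A3 → G3 → F3.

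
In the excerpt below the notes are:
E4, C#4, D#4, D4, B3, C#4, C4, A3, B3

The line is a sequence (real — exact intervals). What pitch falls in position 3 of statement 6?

With 3-note cells, note 3 of each statement runs D#4, C#4, B3.
Each moves down a 2nd. Continuing: A3 → G3 → F3.

F3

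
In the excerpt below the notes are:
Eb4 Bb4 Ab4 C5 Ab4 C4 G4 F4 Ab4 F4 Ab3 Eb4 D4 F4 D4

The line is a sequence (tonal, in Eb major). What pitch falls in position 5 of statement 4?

Bb3

With 5-note cells, note 5 of each statement runs Ab4, F4, D4.
One more down a 3rd gives Bb3.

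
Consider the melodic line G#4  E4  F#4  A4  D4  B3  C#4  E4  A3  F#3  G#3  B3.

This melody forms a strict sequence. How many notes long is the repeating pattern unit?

12 notes total. Splitting into 3 groups of 4:
G#4 E4 F#4 A4 | D4 B3 C#4 E4 | A3 F#3 G#3 B3
Each cell is the previous one down a 4th — so the unit is 4 notes.

4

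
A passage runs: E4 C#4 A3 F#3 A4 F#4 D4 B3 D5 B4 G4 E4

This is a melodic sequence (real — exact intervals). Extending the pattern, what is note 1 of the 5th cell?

C6

With 4-note cells, note 1 of each statement runs E4, A4, D5.
Carrying that up a 4th forward: G5 → C6.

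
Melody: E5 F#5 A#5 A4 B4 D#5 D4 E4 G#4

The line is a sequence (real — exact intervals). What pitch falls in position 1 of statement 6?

F2

Grouping in 3s, the 1st note of each cell is E5, A4, D4.
Carrying that down a 5th forward: G3 → C3 → F2.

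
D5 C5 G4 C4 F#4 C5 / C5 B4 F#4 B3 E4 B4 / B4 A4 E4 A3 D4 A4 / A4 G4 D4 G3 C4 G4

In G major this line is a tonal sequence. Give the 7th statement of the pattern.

Unit = 6 notes; the statements start on D5, C5, B4, A4, moving down a 2nd each time.
Continuing the starts: G4 → F#4 → E4.
Statement 7 starts on E4 and keeps the same diatonic contour: E4 D4 A3 D3 G3 D4.

E4 D4 A3 D3 G3 D4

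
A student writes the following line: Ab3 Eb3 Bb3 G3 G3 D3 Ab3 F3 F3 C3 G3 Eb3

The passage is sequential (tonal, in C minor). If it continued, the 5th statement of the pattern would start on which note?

D3

With a 4-note motive the entries are Ab3, G3, F3, each down a 2nd from the previous.
Continuing: Eb3 → D3. Statement 5 starts on D3.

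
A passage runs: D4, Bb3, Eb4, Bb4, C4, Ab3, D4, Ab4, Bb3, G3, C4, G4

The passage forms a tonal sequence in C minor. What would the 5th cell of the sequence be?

G3 Eb3 Ab3 Eb4

Taking 4-note groups, the heads are D4, C4, Bb3: the pattern moves down a 2nd.
Extending down a 2nd: Ab3 → G3.
So cell 5 is G3 Eb3 Ab3 Eb4.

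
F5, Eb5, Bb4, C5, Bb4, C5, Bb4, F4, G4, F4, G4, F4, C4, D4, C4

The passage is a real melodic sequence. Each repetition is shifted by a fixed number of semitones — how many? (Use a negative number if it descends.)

Unit = 5 notes; the statements start on F5, C5, G4, moving down a 4th each time.
F5→C5 is 72 − 77 = -5 semitones.

-5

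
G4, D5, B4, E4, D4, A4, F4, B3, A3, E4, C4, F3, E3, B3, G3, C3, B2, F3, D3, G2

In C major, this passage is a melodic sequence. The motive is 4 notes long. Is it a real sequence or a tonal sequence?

Every note is diatonic to C major.
Cell 1 has -3 semitones from note 2 to 3, but cell 2 has -4 — the interval quality changes while the contour stays the same, which is the hallmark of a tonal sequence.

tonal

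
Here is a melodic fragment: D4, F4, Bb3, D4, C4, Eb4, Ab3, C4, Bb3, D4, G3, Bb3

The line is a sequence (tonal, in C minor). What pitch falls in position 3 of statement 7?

C3

The unit is 4 notes. Position-3 pitches of the 3 shown cells: Bb3, Ab3, G3.
Extending down a 2nd: F3 → Eb3 → D3 → C3.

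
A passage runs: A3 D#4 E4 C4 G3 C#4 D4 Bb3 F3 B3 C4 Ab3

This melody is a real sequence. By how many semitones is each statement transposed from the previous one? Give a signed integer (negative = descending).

-2

With a 4-note motive the entries are A3, G3, F3, each down a 2nd from the previous.
Counting half-steps from A3 to G3: -2.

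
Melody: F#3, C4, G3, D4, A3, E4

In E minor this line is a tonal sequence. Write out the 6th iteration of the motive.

Unit = 2 notes; the statements start on F#3, G3, A3, moving up a 2nd each time.
Continuing the starts: B3 → C4 → D4.
So cell 6 is D4 A4.

D4 A4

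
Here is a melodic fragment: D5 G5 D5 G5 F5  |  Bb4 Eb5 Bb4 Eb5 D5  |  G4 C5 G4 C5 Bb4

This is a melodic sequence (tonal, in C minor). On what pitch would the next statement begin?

Eb4

With a 5-note motive the entries are D5, Bb4, G4, each down a 3rd from the previous.
One more step down a 3rd gives Eb4.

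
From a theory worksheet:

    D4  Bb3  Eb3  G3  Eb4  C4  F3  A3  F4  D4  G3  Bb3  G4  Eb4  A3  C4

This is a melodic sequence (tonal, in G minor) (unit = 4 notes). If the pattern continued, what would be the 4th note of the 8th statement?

The unit is 4 notes. Position-4 pitches of the 4 shown cells: G3, A3, Bb3, C4.
Each moves up a 2nd. Continuing: D4 → Eb4 → F4 → G4.

G4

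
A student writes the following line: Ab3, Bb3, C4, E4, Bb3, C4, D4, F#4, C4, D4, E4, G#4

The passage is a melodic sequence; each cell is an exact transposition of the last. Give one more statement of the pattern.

D4 E4 F#4 A#4

Unit = 4 notes; the statements start on Ab3, Bb3, C4, moving up a 2nd each time.
Statement 4 starts on D4 and keeps the same exact contour: D4 E4 F#4 A#4.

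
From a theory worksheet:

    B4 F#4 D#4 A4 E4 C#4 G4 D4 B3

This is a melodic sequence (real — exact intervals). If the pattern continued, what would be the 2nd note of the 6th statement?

Grouping in 3s, the 2nd note of each cell is F#4, E4, D4.
Carrying that down a 2nd forward: C4 → Bb3 → Ab3.

Ab3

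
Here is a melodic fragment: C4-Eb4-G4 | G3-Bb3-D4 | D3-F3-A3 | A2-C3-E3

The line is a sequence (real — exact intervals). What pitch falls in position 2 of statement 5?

Grouping in 3s, the 2nd note of each cell is Eb4, Bb3, F3, C3.
Each moves down a 4th; the next is G2.

G2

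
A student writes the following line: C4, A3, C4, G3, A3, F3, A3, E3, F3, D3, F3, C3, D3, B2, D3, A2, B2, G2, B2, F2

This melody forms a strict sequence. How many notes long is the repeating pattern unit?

4

Try groups of 4 (5 cells in 20 notes):
C4 A3 C4 G3 | A3 F3 A3 E3 | F3 D3 F3 C3 | D3 B2 D3 A2 | B2 G2 B2 F2
That's a consistent down a 3rd shift per cell, and no other grouping gives one.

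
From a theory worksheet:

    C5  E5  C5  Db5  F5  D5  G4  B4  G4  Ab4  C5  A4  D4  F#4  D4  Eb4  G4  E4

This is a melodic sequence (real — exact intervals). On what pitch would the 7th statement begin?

F#2

Taking 6-note groups, the heads are C5, G4, D4: the pattern moves down a 4th.
Continuing: A3 → E3 → B2 → F#2. Statement 7 starts on F#2.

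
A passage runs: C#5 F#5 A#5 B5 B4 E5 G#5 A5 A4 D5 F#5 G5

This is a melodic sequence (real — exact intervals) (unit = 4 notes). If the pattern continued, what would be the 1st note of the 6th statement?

Eb4

With 4-note cells, note 1 of each statement runs C#5, B4, A4.
Each moves down a 2nd. Continuing: G4 → F4 → Eb4.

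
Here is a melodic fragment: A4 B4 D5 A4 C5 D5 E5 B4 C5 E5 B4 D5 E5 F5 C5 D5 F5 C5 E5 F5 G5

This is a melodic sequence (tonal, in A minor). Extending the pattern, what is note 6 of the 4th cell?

G5

Grouping in 7s, the 6th note of each cell is D5, E5, F5.
From F5, up a 2nd gives G5.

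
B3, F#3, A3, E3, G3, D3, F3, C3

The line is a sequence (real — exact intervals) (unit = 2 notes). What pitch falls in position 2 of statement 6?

The unit is 2 notes. Position-2 pitches of the 4 shown cells: F#3, E3, D3, C3.
Carrying that down a 2nd forward: Bb2 → Ab2.

Ab2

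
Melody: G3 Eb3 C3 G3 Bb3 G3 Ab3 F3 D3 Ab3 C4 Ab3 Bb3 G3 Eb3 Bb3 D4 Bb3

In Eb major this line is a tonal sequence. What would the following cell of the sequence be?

The 6-note cells begin on G3, Ab3, Bb3 — each up a 2nd from the last.
From C4 the diatonic shape gives C4 Ab3 F3 C4 Eb4 C4.

C4 Ab3 F3 C4 Eb4 C4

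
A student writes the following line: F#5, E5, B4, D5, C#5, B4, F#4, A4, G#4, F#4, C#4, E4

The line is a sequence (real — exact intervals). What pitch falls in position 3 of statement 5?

The unit is 4 notes. Position-3 pitches of the 3 shown cells: B4, F#4, C#4.
Each moves down a 4th. Continuing: G#3 → D#3.

D#3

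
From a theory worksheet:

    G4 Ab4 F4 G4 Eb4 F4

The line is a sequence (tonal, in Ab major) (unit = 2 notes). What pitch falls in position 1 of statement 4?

Grouping in 2s, the 1st note of each cell is G4, F4, Eb4.
Each moves down a 2nd; the next is Db4.

Db4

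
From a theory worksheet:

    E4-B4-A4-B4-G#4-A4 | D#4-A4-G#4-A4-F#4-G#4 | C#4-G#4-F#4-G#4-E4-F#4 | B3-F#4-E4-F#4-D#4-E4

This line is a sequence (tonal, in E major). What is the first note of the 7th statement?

The 6-note cells begin on E4, D#4, C#4, B3 — each down a 2nd from the last.
Continuing: A3 → G#3 → F#3. Statement 7 starts on F#3.

F#3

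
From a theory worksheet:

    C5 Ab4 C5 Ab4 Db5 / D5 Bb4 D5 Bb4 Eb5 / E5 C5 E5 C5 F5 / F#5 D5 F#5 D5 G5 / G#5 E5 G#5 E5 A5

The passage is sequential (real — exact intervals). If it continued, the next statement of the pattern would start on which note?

A#5

The 5-note cells begin on C5, D5, E5, F#5, G#5 — each up a 2nd from the last.
The next head, up a 2nd from G#5, is A#5.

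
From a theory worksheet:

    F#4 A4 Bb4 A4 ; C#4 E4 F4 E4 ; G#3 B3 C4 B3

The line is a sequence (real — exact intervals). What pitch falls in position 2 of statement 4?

Grouping in 4s, the 2nd note of each cell is A4, E4, B3.
From B3, down a 4th gives F#3.

F#3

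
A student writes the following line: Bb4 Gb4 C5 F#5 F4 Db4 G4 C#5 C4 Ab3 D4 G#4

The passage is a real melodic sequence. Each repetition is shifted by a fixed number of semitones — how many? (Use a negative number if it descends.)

-5

Unit = 4 notes; the statements start on Bb4, F4, C4, moving down a 4th each time.
Bb4→F4 is 65 − 70 = -5 semitones.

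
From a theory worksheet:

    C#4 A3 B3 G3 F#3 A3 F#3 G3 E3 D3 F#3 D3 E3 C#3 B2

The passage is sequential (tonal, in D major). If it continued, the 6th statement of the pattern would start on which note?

Taking 5-note groups, the heads are C#4, A3, F#3: the pattern moves down a 3rd.
Continuing: D3 → B2 → G2. Statement 6 starts on G2.

G2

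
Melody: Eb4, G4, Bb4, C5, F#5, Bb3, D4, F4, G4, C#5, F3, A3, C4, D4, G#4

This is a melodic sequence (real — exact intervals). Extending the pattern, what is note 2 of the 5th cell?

B2

With 5-note cells, note 2 of each statement runs G4, D4, A3.
Carrying that down a 4th forward: E3 → B2.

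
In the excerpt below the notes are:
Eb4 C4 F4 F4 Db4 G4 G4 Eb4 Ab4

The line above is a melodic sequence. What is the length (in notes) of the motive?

There are 9 notes; a 3-note unit gives 3 cells:
Eb4 C4 F4 | F4 Db4 G4 | G4 Eb4 Ab4
That's a consistent up a 2nd shift per cell, and no other grouping gives one.

3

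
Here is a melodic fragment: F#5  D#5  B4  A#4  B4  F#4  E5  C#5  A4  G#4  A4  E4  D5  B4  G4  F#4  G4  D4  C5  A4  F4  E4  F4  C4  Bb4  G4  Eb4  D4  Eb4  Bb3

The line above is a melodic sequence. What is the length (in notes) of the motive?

Try groups of 6 (5 cells in 30 notes):
F#5 D#5 B4 A#4 B4 F#4 | E5 C#5 A4 G#4 A4 E4 | D5 B4 G4 F#4 G4 D4 | C5 A4 F4 E4 F4 C4 | Bb4 G4 Eb4 D4 Eb4 Bb3
Each cell is the previous one down a 2nd — so the unit is 6 notes.

6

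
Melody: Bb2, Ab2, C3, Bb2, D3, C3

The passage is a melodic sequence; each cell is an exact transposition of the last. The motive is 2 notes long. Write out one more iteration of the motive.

Unit = 2 notes; the statements start on Bb2, C3, D3, moving up a 2nd each time.
Statement 4 starts on E3 and keeps the same exact contour: E3 D3.

E3 D3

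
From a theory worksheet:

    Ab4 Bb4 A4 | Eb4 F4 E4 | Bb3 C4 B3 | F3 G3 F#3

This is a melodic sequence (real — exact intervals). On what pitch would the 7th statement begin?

Unit = 3 notes; the statements start on Ab4, Eb4, Bb3, F3, moving down a 4th each time.
Continuing: C3 → G2 → D2. Statement 7 starts on D2.

D2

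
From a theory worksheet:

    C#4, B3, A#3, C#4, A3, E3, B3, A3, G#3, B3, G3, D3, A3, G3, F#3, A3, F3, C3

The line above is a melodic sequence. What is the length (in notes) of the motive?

6

There are 18 notes; a 6-note unit gives 3 cells:
C#4 B3 A#3 C#4 A3 E3 | B3 A3 G#3 B3 G3 D3 | A3 G3 F#3 A3 F3 C3
Every group is a transposition down a 2nd of the one before; no shorter unit works.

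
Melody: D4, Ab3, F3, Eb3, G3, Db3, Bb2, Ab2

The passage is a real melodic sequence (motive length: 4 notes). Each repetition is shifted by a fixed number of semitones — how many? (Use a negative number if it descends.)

-7

The 4-note cells begin on D4, G3 — each down a 5th from the last.
D4 to G3 spans -7 semitones.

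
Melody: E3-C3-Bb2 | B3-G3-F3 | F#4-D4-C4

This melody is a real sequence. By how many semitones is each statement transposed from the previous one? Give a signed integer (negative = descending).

Taking 3-note groups, the heads are E3, B3, F#4: the pattern moves up a 5th.
E3 to B3 spans +7 semitones.

7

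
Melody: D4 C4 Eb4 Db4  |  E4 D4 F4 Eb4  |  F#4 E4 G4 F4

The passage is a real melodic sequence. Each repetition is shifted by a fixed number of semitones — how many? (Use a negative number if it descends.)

2

Unit = 4 notes; the statements start on D4, E4, F#4, moving up a 2nd each time.
Counting half-steps from D4 to E4: 2.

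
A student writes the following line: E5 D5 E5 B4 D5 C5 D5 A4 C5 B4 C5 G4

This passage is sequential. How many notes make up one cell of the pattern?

4

There are 12 notes; a 4-note unit gives 3 cells:
E5 D5 E5 B4 | D5 C5 D5 A4 | C5 B4 C5 G4
Every group is a transposition down a 2nd of the one before; no shorter unit works.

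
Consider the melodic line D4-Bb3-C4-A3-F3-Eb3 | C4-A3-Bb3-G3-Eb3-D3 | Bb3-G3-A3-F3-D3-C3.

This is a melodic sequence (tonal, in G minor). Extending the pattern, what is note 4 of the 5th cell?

The unit is 6 notes. Position-4 pitches of the 3 shown cells: A3, G3, F3.
Each moves down a 2nd. Continuing: Eb3 → D3.

D3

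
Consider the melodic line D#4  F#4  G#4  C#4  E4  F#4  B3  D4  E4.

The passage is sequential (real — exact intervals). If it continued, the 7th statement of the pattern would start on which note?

The 3-note cells begin on D#4, C#4, B3 — each down a 2nd from the last.
Extending the heads down a 2nd: A3 → G3 → F3 → Eb3.

Eb3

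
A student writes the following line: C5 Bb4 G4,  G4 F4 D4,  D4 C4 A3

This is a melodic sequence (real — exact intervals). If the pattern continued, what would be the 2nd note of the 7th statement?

With 3-note cells, note 2 of each statement runs Bb4, F4, C4.
Each moves down a 4th. Continuing: G3 → D3 → A2 → E2.

E2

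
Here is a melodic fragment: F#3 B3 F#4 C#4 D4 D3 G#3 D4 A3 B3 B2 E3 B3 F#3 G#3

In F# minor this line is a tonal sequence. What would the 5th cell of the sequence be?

With a 5-note motive the entries are F#3, D3, B2, each down a 3rd from the previous.
Extending down a 3rd: G#2 → E2.
From E2 the diatonic shape gives E2 A2 E3 B2 C#3.

E2 A2 E3 B2 C#3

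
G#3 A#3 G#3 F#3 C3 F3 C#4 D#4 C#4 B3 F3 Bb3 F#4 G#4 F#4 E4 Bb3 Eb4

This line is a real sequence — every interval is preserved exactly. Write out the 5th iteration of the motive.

E5 F#5 E5 D5 Ab4 Db5

The 6-note cells begin on G#3, C#4, F#4 — each up a 4th from the last.
Extending up a 4th: B4 → E5.
Statement 5 starts on E5 and keeps the same exact contour: E5 F#5 E5 D5 Ab4 Db5.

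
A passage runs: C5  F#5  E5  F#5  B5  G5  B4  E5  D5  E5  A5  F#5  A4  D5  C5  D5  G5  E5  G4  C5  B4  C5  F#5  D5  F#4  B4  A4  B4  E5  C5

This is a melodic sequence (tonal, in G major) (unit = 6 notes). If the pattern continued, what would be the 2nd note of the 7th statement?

Grouping in 6s, the 2nd note of each cell is F#5, E5, D5, C5, B4.
Extending down a 2nd: A4 → G4.

G4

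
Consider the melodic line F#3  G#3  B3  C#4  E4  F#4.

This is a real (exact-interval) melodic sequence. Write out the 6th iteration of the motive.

Unit = 2 notes; the statements start on F#3, B3, E4, moving up a 4th each time.
Carrying on: A4 → D5 → G5.
From G5 the exact shape gives G5 A5.

G5 A5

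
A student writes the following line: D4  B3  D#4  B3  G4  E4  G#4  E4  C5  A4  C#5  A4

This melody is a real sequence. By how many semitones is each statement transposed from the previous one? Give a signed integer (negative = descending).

5

The 4-note cells begin on D4, G4, C5 — each up a 4th from the last.
Counting half-steps from D4 to G4: 5.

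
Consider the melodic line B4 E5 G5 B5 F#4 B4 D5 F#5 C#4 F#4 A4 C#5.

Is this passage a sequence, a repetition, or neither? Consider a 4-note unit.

sequence

Each 4-note cell is the previous one transposed down a 4th.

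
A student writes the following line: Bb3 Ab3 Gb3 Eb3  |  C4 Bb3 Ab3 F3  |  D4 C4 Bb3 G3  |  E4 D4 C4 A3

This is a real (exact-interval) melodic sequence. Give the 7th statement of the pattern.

A#4 G#4 F#4 D#4

The 4-note cells begin on Bb3, C4, D4, E4 — each up a 2nd from the last.
Carrying on: F#4 → G#4 → A#4.
So cell 7 is A#4 G#4 F#4 D#4.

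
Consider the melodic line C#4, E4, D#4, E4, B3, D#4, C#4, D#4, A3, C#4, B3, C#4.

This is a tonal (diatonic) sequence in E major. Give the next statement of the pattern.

G#3 B3 A3 B3

Unit = 4 notes; the statements start on C#4, B3, A3, moving down a 2nd each time.
So cell 4 is G#3 B3 A3 B3.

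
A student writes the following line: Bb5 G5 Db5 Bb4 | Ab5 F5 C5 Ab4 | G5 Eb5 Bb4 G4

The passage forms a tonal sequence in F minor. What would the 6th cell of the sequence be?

Db5 Bb4 F4 Db4

The 4-note cells begin on Bb5, Ab5, G5 — each down a 2nd from the last.
Continuing the starts: F5 → Eb5 → Db5.
Statement 6 starts on Db5 and keeps the same diatonic contour: Db5 Bb4 F4 Db4.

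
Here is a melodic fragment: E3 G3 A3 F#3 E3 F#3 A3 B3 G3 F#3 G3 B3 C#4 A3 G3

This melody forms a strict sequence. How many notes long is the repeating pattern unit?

5

15 notes total. Splitting into 3 groups of 5:
E3 G3 A3 F#3 E3 | F#3 A3 B3 G3 F#3 | G3 B3 C#4 A3 G3
That's a consistent up a 2nd shift per cell, and no other grouping gives one.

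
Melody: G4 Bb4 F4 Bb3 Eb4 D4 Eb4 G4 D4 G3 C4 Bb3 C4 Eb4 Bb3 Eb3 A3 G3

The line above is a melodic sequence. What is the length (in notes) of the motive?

6

18 notes total. Splitting into 3 groups of 6:
G4 Bb4 F4 Bb3 Eb4 D4 | Eb4 G4 D4 G3 C4 Bb3 | C4 Eb4 Bb3 Eb3 A3 G3
Every group is a transposition down a 3rd of the one before; no shorter unit works.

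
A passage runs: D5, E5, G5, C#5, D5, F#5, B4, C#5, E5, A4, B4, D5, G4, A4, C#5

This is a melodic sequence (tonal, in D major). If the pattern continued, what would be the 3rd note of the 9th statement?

F#4

The unit is 3 notes. Position-3 pitches of the 5 shown cells: G5, F#5, E5, D5, C#5.
Carrying that down a 2nd forward: B4 → A4 → G4 → F#4.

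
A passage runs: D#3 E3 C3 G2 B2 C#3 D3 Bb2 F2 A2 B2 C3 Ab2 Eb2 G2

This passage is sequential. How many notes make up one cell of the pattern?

5

There are 15 notes; a 5-note unit gives 3 cells:
D#3 E3 C3 G2 B2 | C#3 D3 Bb2 F2 A2 | B2 C3 Ab2 Eb2 G2
That's a consistent down a 2nd shift per cell, and no other grouping gives one.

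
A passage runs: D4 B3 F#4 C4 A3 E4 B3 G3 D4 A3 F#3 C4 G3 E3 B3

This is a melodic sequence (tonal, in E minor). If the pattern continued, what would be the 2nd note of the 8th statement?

B2

With 3-note cells, note 2 of each statement runs B3, A3, G3, F#3, E3.
Extending down a 2nd: D3 → C3 → B2.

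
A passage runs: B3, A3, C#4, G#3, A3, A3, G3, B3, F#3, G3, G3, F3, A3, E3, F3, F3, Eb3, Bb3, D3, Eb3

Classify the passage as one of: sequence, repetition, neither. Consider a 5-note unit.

neither

Note 3 of cell 4 is Bb3; if this were a sequence it would be G3. No unit length gives a consistent transposition pattern.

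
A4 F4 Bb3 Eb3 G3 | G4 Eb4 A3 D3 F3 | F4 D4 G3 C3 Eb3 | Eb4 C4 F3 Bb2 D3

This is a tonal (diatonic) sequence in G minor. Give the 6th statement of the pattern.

Taking 5-note groups, the heads are A4, G4, F4, Eb4: the pattern moves down a 2nd.
Carrying on: D4 → C4.
So cell 6 is C4 A3 D3 G2 Bb2.

C4 A3 D3 G2 Bb2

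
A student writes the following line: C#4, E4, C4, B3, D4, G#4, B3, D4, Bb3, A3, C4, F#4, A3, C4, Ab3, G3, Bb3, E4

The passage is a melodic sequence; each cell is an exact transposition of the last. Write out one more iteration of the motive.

Taking 6-note groups, the heads are C#4, B3, A3: the pattern moves down a 2nd.
Statement 4 starts on G3 and keeps the same exact contour: G3 Bb3 Gb3 F3 Ab3 D4.

G3 Bb3 Gb3 F3 Ab3 D4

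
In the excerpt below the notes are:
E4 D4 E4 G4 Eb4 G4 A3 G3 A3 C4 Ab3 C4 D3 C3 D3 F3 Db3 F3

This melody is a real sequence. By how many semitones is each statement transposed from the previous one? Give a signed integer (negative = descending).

-7

The 6-note cells begin on E4, A3, D3 — each down a 5th from the last.
E4 to A3 spans -7 semitones.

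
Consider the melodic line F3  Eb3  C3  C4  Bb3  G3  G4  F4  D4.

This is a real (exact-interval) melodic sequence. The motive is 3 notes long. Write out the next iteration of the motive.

D5 C5 A4

Taking 3-note groups, the heads are F3, C4, G4: the pattern moves up a 5th.
Statement 4 starts on D5 and keeps the same exact contour: D5 C5 A4.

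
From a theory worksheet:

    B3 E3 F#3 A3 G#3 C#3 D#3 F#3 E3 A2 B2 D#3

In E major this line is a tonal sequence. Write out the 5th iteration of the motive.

A2 D#2 E2 G#2

Unit = 4 notes; the statements start on B3, G#3, E3, moving down a 3rd each time.
Carrying on: C#3 → A2.
From A2 the diatonic shape gives A2 D#2 E2 G#2.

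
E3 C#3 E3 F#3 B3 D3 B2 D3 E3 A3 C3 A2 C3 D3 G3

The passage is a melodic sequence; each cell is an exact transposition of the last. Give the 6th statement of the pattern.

The 5-note cells begin on E3, D3, C3 — each down a 2nd from the last.
Continuing the starts: Bb2 → Ab2 → Gb2.
From Gb2 the exact shape gives Gb2 Eb2 Gb2 Ab2 Db3.

Gb2 Eb2 Gb2 Ab2 Db3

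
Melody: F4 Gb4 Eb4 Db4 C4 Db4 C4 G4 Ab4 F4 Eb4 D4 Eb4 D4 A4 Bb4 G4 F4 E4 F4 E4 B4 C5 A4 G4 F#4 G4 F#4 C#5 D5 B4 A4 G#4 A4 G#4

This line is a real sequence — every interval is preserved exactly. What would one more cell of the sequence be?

Unit = 7 notes; the statements start on F4, G4, A4, B4, C#5, moving up a 2nd each time.
From D#5 the exact shape gives D#5 E5 C#5 B4 A#4 B4 A#4.

D#5 E5 C#5 B4 A#4 B4 A#4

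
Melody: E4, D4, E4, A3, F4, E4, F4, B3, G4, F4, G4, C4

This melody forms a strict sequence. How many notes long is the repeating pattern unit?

There are 12 notes; a 4-note unit gives 3 cells:
E4 D4 E4 A3 | F4 E4 F4 B3 | G4 F4 G4 C4
Every group is a transposition up a 2nd of the one before; no shorter unit works.

4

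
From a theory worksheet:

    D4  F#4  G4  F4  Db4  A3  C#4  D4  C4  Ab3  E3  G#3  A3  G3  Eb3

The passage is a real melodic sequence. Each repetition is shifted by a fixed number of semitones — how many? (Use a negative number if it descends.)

Unit = 5 notes; the statements start on D4, A3, E3, moving down a 4th each time.
D4 to A3 spans -5 semitones.

-5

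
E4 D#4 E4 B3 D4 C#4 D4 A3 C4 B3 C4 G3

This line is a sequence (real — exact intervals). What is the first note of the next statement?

With a 4-note motive the entries are E4, D4, C4, each down a 2nd from the previous.
The next head, down a 2nd from C4, is Bb3.

Bb3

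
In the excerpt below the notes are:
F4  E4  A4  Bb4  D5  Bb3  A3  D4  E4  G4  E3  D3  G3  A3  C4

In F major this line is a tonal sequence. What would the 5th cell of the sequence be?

D2 C2 F2 G2 Bb2

Taking 5-note groups, the heads are F4, Bb3, E3: the pattern moves down a 5th.
Continuing the starts: A2 → D2.
Statement 5 starts on D2 and keeps the same diatonic contour: D2 C2 F2 G2 Bb2.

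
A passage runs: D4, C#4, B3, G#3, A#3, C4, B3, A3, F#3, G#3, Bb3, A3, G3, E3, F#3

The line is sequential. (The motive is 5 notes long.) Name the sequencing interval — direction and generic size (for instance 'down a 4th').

down a 2nd

The 5-note cells begin on D4, C4, Bb3 — each down a 2nd from the last.
D4 to C4 is down a 2nd.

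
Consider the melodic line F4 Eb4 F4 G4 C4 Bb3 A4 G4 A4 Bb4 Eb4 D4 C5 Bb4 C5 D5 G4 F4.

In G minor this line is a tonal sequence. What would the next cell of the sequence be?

Unit = 6 notes; the statements start on F4, A4, C5, moving up a 3rd each time.
From Eb5 the diatonic shape gives Eb5 D5 Eb5 F5 Bb4 A4.

Eb5 D5 Eb5 F5 Bb4 A4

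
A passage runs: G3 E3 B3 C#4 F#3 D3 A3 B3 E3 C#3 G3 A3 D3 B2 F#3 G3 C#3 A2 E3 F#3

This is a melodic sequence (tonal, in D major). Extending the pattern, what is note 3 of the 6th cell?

D3

Grouping in 4s, the 3rd note of each cell is B3, A3, G3, F#3, E3.
From E3, down a 2nd gives D3.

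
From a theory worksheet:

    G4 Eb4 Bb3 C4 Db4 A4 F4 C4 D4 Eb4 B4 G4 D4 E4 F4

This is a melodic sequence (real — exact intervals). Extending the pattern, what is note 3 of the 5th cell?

The unit is 5 notes. Position-3 pitches of the 3 shown cells: Bb3, C4, D4.
Each moves up a 2nd. Continuing: E4 → F#4.

F#4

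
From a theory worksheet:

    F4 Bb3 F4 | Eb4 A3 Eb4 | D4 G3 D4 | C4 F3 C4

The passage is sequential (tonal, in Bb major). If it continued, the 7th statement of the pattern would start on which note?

Unit = 3 notes; the statements start on F4, Eb4, D4, C4, moving down a 2nd each time.
Continuing: Bb3 → A3 → G3. Statement 7 starts on G3.

G3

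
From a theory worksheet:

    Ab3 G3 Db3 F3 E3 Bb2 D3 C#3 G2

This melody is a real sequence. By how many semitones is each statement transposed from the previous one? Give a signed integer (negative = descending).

Taking 3-note groups, the heads are Ab3, F3, D3: the pattern moves down a 3rd.
Ab3→F3 is 53 − 56 = -3 semitones.

-3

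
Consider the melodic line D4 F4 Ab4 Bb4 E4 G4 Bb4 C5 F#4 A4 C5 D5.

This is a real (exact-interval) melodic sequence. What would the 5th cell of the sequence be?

Unit = 4 notes; the statements start on D4, E4, F#4, moving up a 2nd each time.
Carrying on: G#4 → A#4.
Statement 5 starts on A#4 and keeps the same exact contour: A#4 C#5 E5 F#5.

A#4 C#5 E5 F#5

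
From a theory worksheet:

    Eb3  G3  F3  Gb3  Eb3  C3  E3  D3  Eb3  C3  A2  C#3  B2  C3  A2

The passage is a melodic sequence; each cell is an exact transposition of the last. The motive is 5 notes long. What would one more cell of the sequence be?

Unit = 5 notes; the statements start on Eb3, C3, A2, moving down a 3rd each time.
Statement 4 starts on F#2 and keeps the same exact contour: F#2 A#2 G#2 A2 F#2.

F#2 A#2 G#2 A2 F#2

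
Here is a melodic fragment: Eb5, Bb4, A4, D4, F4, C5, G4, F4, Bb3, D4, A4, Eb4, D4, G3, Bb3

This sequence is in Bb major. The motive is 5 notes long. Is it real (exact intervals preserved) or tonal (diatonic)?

tonal

Every note is diatonic to Bb major.
Cell 1 has -1 semitones from note 2 to 3, but cell 2 has -2 — the interval quality changes while the contour stays the same, which is the hallmark of a tonal sequence.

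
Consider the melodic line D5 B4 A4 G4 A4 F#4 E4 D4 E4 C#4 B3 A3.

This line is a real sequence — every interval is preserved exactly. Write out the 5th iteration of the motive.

F#3 D#3 C#3 B2

Taking 4-note groups, the heads are D5, A4, E4: the pattern moves down a 4th.
Carrying on: B3 → F#3.
Statement 5 starts on F#3 and keeps the same exact contour: F#3 D#3 C#3 B2.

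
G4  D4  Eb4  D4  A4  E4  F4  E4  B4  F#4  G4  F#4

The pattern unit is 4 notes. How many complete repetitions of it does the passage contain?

12 notes in groups of 4 gives 12/4 = 3 statements.
Starts: G4, A4, B4 — each up a 2nd.

3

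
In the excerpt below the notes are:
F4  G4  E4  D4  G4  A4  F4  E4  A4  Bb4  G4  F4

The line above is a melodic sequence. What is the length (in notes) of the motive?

12 notes total. Splitting into 3 groups of 4:
F4 G4 E4 D4 | G4 A4 F4 E4 | A4 Bb4 G4 F4
Every group is a transposition up a 2nd of the one before; no shorter unit works.

4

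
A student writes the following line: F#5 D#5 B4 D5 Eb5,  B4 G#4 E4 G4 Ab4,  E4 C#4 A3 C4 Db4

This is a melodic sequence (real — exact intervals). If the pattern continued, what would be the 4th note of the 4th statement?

F3

The unit is 5 notes. Position-4 pitches of the 3 shown cells: D5, G4, C4.
Each moves down a 5th; the next is F3.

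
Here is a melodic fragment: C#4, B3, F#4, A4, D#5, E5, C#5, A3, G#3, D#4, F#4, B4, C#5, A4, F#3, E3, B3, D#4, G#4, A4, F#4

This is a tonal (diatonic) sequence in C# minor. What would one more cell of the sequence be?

Taking 7-note groups, the heads are C#4, A3, F#3: the pattern moves down a 3rd.
From D#3 the diatonic shape gives D#3 C#3 G#3 B3 E4 F#4 D#4.

D#3 C#3 G#3 B3 E4 F#4 D#4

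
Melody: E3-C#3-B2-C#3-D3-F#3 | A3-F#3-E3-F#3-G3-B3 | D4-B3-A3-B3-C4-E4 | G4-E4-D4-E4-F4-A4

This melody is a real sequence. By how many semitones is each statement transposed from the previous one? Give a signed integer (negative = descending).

The 6-note cells begin on E3, A3, D4, G4 — each up a 4th from the last.
Counting half-steps from E3 to A3: 5.

5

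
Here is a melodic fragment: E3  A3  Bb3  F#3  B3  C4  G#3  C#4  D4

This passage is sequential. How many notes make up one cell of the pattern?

3

Try groups of 3 (3 cells in 9 notes):
E3 A3 Bb3 | F#3 B3 C4 | G#3 C#4 D4
Each cell is the previous one up a 2nd — so the unit is 3 notes.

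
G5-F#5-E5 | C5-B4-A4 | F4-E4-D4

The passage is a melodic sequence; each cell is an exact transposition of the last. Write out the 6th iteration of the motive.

Ab2 G2 F2

The 3-note cells begin on G5, C5, F4 — each down a 5th from the last.
Extending down a 5th: Bb3 → Eb3 → Ab2.
From Ab2 the exact shape gives Ab2 G2 F2.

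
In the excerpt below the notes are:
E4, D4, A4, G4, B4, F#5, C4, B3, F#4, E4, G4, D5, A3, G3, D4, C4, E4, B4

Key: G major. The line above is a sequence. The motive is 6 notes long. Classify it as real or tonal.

tonal

Every note is diatonic to G major.
Cell 1 has -2 semitones from note 1 to 2, but cell 2 has -1 — the interval quality changes while the contour stays the same, which is the hallmark of a tonal sequence.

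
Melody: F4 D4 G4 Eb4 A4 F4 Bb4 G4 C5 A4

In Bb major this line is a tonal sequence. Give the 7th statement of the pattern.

Taking 2-note groups, the heads are F4, G4, A4, Bb4, C5: the pattern moves up a 2nd.
Extending up a 2nd: D5 → Eb5.
From Eb5 the diatonic shape gives Eb5 C5.

Eb5 C5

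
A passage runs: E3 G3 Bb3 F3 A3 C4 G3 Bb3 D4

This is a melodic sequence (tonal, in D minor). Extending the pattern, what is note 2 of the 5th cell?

D4

With 3-note cells, note 2 of each statement runs G3, A3, Bb3.
Each moves up a 2nd. Continuing: C4 → D4.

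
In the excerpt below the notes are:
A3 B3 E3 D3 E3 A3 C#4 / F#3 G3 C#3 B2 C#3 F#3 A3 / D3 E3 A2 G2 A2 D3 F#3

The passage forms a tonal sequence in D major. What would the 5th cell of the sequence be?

The 7-note cells begin on A3, F#3, D3 — each down a 3rd from the last.
Carrying on: B2 → G2.
From G2 the diatonic shape gives G2 A2 D2 C#2 D2 G2 B2.

G2 A2 D2 C#2 D2 G2 B2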